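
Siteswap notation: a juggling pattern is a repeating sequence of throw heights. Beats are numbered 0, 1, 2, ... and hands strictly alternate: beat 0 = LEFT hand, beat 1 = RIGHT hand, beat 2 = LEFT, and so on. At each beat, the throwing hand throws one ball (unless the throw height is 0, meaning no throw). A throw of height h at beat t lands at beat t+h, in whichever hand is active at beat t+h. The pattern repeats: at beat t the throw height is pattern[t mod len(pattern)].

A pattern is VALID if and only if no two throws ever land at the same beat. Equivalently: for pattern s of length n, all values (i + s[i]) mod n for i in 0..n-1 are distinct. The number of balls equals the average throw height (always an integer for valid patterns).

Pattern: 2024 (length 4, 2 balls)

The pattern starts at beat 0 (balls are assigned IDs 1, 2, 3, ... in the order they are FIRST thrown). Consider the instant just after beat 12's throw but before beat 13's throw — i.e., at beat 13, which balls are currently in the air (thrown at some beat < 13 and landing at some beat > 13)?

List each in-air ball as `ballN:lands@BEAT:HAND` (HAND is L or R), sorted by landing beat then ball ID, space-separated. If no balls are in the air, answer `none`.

Answer: ball1:lands@14:L ball2:lands@15:R

Derivation:
Beat 0 (L): throw ball1 h=2 -> lands@2:L; in-air after throw: [b1@2:L]
Beat 2 (L): throw ball1 h=2 -> lands@4:L; in-air after throw: [b1@4:L]
Beat 3 (R): throw ball2 h=4 -> lands@7:R; in-air after throw: [b1@4:L b2@7:R]
Beat 4 (L): throw ball1 h=2 -> lands@6:L; in-air after throw: [b1@6:L b2@7:R]
Beat 6 (L): throw ball1 h=2 -> lands@8:L; in-air after throw: [b2@7:R b1@8:L]
Beat 7 (R): throw ball2 h=4 -> lands@11:R; in-air after throw: [b1@8:L b2@11:R]
Beat 8 (L): throw ball1 h=2 -> lands@10:L; in-air after throw: [b1@10:L b2@11:R]
Beat 10 (L): throw ball1 h=2 -> lands@12:L; in-air after throw: [b2@11:R b1@12:L]
Beat 11 (R): throw ball2 h=4 -> lands@15:R; in-air after throw: [b1@12:L b2@15:R]
Beat 12 (L): throw ball1 h=2 -> lands@14:L; in-air after throw: [b1@14:L b2@15:R]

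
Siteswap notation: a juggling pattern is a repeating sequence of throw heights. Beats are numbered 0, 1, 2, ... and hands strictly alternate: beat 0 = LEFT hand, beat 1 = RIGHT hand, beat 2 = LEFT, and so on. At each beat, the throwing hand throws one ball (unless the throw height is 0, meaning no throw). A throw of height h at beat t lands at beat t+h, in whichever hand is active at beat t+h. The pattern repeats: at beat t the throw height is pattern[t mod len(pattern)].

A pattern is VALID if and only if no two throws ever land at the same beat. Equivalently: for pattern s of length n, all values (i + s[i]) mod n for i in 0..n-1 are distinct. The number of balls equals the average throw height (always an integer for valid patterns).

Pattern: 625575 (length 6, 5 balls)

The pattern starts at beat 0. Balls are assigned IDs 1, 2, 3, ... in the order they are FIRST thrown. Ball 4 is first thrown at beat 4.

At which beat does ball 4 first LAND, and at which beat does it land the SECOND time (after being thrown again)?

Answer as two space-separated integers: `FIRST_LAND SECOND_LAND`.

Answer: 11 16

Derivation:
Beat 0 (L): throw ball1 h=6 -> lands@6:L; in-air after throw: [b1@6:L]
Beat 1 (R): throw ball2 h=2 -> lands@3:R; in-air after throw: [b2@3:R b1@6:L]
Beat 2 (L): throw ball3 h=5 -> lands@7:R; in-air after throw: [b2@3:R b1@6:L b3@7:R]
Beat 3 (R): throw ball2 h=5 -> lands@8:L; in-air after throw: [b1@6:L b3@7:R b2@8:L]
Beat 4 (L): throw ball4 h=7 -> lands@11:R; in-air after throw: [b1@6:L b3@7:R b2@8:L b4@11:R]
Beat 5 (R): throw ball5 h=5 -> lands@10:L; in-air after throw: [b1@6:L b3@7:R b2@8:L b5@10:L b4@11:R]
Beat 6 (L): throw ball1 h=6 -> lands@12:L; in-air after throw: [b3@7:R b2@8:L b5@10:L b4@11:R b1@12:L]
Beat 7 (R): throw ball3 h=2 -> lands@9:R; in-air after throw: [b2@8:L b3@9:R b5@10:L b4@11:R b1@12:L]
Beat 8 (L): throw ball2 h=5 -> lands@13:R; in-air after throw: [b3@9:R b5@10:L b4@11:R b1@12:L b2@13:R]
Beat 9 (R): throw ball3 h=5 -> lands@14:L; in-air after throw: [b5@10:L b4@11:R b1@12:L b2@13:R b3@14:L]
Beat 10 (L): throw ball5 h=7 -> lands@17:R; in-air after throw: [b4@11:R b1@12:L b2@13:R b3@14:L b5@17:R]
Beat 11 (R): throw ball4 h=5 -> lands@16:L; in-air after throw: [b1@12:L b2@13:R b3@14:L b4@16:L b5@17:R]
Beat 12 (L): throw ball1 h=6 -> lands@18:L; in-air after throw: [b2@13:R b3@14:L b4@16:L b5@17:R b1@18:L]
Beat 13 (R): throw ball2 h=2 -> lands@15:R; in-air after throw: [b3@14:L b2@15:R b4@16:L b5@17:R b1@18:L]
Beat 14 (L): throw ball3 h=5 -> lands@19:R; in-air after throw: [b2@15:R b4@16:L b5@17:R b1@18:L b3@19:R]
Beat 15 (R): throw ball2 h=5 -> lands@20:L; in-air after throw: [b4@16:L b5@17:R b1@18:L b3@19:R b2@20:L]
Beat 16 (L): throw ball4 h=7 -> lands@23:R; in-air after throw: [b5@17:R b1@18:L b3@19:R b2@20:L b4@23:R]
Ball 4: thrown@4 h=7 -> first land @11; rethrown@11 h=5 -> second land @16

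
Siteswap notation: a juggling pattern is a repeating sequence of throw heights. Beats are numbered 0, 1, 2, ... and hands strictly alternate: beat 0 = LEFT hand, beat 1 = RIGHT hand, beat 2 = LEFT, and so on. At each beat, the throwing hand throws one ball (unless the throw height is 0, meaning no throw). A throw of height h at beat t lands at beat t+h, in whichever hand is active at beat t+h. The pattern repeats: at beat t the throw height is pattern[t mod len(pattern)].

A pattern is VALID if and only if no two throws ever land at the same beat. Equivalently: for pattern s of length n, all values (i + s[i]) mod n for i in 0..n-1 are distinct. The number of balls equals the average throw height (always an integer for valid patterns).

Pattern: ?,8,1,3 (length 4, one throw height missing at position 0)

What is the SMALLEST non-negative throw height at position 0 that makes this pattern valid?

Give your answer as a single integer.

Answer: 0

Derivation:
i=0: s[i]=? (unknown)
i=1: (1 + 8) mod 4 = 1
i=2: (2 + 1) mod 4 = 3
i=3: (3 + 3) mod 4 = 2
Known residues: [1, 2, 3]; need a permutation of 0..3, so missing residue r = 0
Need (0 + s) mod 4 = 0; smallest s = (0 - 0) mod 4 = 0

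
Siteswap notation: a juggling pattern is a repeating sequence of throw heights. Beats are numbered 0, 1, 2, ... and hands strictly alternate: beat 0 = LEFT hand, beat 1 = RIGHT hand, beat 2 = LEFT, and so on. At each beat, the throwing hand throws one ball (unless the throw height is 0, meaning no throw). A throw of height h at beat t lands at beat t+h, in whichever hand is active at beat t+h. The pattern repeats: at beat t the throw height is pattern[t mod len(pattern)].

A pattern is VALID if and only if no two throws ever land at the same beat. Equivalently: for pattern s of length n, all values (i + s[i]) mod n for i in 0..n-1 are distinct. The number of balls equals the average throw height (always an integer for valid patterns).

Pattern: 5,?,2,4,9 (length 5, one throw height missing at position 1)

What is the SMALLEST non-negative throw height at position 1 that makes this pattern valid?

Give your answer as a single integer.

i=0: (0 + 5) mod 5 = 0
i=1: s[i]=? (unknown)
i=2: (2 + 2) mod 5 = 4
i=3: (3 + 4) mod 5 = 2
i=4: (4 + 9) mod 5 = 3
Known residues: [0, 2, 3, 4]; need a permutation of 0..4, so missing residue r = 1
Need (1 + s) mod 5 = 1; smallest s = (1 - 1) mod 5 = 0

Answer: 0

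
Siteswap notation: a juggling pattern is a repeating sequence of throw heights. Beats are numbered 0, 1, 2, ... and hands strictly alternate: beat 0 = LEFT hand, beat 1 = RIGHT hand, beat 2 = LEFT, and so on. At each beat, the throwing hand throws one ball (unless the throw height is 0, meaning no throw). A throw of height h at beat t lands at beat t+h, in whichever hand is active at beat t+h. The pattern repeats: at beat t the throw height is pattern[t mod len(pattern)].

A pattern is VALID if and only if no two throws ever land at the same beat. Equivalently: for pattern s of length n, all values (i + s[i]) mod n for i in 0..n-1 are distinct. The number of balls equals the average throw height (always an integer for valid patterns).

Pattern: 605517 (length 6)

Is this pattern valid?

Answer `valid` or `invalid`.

i=0: (i + s[i]) mod n = (0 + 6) mod 6 = 0
i=1: (i + s[i]) mod n = (1 + 0) mod 6 = 1
i=2: (i + s[i]) mod n = (2 + 5) mod 6 = 1
i=3: (i + s[i]) mod n = (3 + 5) mod 6 = 2
i=4: (i + s[i]) mod n = (4 + 1) mod 6 = 5
i=5: (i + s[i]) mod n = (5 + 7) mod 6 = 0
Residues: [0, 1, 1, 2, 5, 0], distinct: False

Answer: invalid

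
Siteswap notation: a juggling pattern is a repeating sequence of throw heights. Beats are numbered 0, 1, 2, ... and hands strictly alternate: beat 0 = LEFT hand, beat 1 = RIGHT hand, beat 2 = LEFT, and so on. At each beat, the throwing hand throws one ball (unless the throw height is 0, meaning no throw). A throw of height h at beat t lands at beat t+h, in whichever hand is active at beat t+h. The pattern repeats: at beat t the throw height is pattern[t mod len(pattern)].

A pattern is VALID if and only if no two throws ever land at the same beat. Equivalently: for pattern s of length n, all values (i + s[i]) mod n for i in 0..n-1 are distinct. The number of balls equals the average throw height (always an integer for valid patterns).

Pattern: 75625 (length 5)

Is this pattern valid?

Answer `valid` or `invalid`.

i=0: (i + s[i]) mod n = (0 + 7) mod 5 = 2
i=1: (i + s[i]) mod n = (1 + 5) mod 5 = 1
i=2: (i + s[i]) mod n = (2 + 6) mod 5 = 3
i=3: (i + s[i]) mod n = (3 + 2) mod 5 = 0
i=4: (i + s[i]) mod n = (4 + 5) mod 5 = 4
Residues: [2, 1, 3, 0, 4], distinct: True

Answer: valid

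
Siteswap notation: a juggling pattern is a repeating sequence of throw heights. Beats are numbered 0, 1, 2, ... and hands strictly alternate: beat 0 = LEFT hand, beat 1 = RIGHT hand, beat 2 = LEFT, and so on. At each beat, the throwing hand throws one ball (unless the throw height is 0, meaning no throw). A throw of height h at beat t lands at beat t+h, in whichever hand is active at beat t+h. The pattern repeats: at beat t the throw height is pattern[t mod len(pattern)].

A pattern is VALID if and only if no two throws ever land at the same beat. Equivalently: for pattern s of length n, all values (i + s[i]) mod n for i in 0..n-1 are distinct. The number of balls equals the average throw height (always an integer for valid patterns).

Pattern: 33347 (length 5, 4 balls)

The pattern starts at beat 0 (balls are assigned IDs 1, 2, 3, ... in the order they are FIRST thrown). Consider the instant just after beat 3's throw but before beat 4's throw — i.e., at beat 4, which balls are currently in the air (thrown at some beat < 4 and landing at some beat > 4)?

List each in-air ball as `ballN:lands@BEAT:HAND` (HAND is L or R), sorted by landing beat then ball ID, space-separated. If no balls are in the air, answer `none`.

Beat 0 (L): throw ball1 h=3 -> lands@3:R; in-air after throw: [b1@3:R]
Beat 1 (R): throw ball2 h=3 -> lands@4:L; in-air after throw: [b1@3:R b2@4:L]
Beat 2 (L): throw ball3 h=3 -> lands@5:R; in-air after throw: [b1@3:R b2@4:L b3@5:R]
Beat 3 (R): throw ball1 h=4 -> lands@7:R; in-air after throw: [b2@4:L b3@5:R b1@7:R]
Beat 4 (L): throw ball2 h=7 -> lands@11:R; in-air after throw: [b3@5:R b1@7:R b2@11:R]

Answer: ball3:lands@5:R ball1:lands@7:R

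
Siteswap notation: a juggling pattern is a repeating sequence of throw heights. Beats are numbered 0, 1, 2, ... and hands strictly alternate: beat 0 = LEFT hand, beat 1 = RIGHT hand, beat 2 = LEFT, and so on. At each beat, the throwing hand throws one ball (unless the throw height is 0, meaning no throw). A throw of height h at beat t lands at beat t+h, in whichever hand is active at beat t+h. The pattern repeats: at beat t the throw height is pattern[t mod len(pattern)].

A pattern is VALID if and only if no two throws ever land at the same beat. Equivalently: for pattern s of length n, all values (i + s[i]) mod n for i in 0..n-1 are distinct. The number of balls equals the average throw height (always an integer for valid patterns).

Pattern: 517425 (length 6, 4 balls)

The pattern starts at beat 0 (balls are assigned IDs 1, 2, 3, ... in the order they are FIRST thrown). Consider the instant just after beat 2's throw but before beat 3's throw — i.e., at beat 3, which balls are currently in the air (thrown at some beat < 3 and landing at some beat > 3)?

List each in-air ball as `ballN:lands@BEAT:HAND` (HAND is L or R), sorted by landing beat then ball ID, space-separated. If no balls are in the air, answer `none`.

Answer: ball1:lands@5:R ball2:lands@9:R

Derivation:
Beat 0 (L): throw ball1 h=5 -> lands@5:R; in-air after throw: [b1@5:R]
Beat 1 (R): throw ball2 h=1 -> lands@2:L; in-air after throw: [b2@2:L b1@5:R]
Beat 2 (L): throw ball2 h=7 -> lands@9:R; in-air after throw: [b1@5:R b2@9:R]
Beat 3 (R): throw ball3 h=4 -> lands@7:R; in-air after throw: [b1@5:R b3@7:R b2@9:R]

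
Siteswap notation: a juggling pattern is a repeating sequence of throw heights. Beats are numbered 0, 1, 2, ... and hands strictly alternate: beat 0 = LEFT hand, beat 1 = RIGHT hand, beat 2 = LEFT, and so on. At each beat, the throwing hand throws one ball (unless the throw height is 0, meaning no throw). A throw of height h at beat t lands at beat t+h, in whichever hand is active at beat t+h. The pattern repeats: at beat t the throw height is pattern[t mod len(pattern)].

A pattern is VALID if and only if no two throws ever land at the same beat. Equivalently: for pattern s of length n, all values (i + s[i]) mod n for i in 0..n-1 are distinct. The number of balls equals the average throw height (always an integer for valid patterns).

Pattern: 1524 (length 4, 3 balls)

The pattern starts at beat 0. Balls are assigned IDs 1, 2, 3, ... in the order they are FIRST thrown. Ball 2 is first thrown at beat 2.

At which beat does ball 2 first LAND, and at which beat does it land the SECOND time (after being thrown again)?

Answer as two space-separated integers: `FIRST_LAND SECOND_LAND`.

Beat 0 (L): throw ball1 h=1 -> lands@1:R; in-air after throw: [b1@1:R]
Beat 1 (R): throw ball1 h=5 -> lands@6:L; in-air after throw: [b1@6:L]
Beat 2 (L): throw ball2 h=2 -> lands@4:L; in-air after throw: [b2@4:L b1@6:L]
Beat 3 (R): throw ball3 h=4 -> lands@7:R; in-air after throw: [b2@4:L b1@6:L b3@7:R]
Beat 4 (L): throw ball2 h=1 -> lands@5:R; in-air after throw: [b2@5:R b1@6:L b3@7:R]
Beat 5 (R): throw ball2 h=5 -> lands@10:L; in-air after throw: [b1@6:L b3@7:R b2@10:L]
Ball 2: thrown@2 h=2 -> first land @4; rethrown@4 h=1 -> second land @5

Answer: 4 5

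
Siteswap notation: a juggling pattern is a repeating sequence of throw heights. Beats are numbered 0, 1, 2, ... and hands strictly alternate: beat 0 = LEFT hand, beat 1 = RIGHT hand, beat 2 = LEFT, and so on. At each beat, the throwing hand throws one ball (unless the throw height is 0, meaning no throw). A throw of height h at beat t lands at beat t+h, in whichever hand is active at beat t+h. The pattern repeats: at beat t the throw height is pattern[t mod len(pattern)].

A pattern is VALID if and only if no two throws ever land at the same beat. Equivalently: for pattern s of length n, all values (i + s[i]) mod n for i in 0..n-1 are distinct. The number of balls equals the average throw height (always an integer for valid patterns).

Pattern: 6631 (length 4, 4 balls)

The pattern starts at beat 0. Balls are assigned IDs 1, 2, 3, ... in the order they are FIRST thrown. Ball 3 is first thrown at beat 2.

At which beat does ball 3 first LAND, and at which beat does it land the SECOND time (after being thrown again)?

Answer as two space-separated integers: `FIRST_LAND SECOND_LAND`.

Beat 0 (L): throw ball1 h=6 -> lands@6:L; in-air after throw: [b1@6:L]
Beat 1 (R): throw ball2 h=6 -> lands@7:R; in-air after throw: [b1@6:L b2@7:R]
Beat 2 (L): throw ball3 h=3 -> lands@5:R; in-air after throw: [b3@5:R b1@6:L b2@7:R]
Beat 3 (R): throw ball4 h=1 -> lands@4:L; in-air after throw: [b4@4:L b3@5:R b1@6:L b2@7:R]
Beat 4 (L): throw ball4 h=6 -> lands@10:L; in-air after throw: [b3@5:R b1@6:L b2@7:R b4@10:L]
Beat 5 (R): throw ball3 h=6 -> lands@11:R; in-air after throw: [b1@6:L b2@7:R b4@10:L b3@11:R]
Beat 6 (L): throw ball1 h=3 -> lands@9:R; in-air after throw: [b2@7:R b1@9:R b4@10:L b3@11:R]
Beat 7 (R): throw ball2 h=1 -> lands@8:L; in-air after throw: [b2@8:L b1@9:R b4@10:L b3@11:R]
Beat 8 (L): throw ball2 h=6 -> lands@14:L; in-air after throw: [b1@9:R b4@10:L b3@11:R b2@14:L]
Beat 9 (R): throw ball1 h=6 -> lands@15:R; in-air after throw: [b4@10:L b3@11:R b2@14:L b1@15:R]
Beat 10 (L): throw ball4 h=3 -> lands@13:R; in-air after throw: [b3@11:R b4@13:R b2@14:L b1@15:R]
Beat 11 (R): throw ball3 h=1 -> lands@12:L; in-air after throw: [b3@12:L b4@13:R b2@14:L b1@15:R]
Ball 3: thrown@2 h=3 -> first land @5; rethrown@5 h=6 -> second land @11

Answer: 5 11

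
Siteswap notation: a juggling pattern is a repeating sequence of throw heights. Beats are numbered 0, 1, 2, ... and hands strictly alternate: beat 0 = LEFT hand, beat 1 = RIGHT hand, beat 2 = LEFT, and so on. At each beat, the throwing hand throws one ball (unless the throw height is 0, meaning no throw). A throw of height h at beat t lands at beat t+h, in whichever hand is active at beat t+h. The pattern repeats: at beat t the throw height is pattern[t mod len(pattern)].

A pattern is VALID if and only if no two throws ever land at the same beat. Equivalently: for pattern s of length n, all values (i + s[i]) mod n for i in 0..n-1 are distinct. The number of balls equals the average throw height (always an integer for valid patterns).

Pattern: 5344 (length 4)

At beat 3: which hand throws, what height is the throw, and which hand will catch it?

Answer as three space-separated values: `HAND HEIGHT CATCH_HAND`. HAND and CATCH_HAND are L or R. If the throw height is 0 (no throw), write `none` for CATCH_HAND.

Answer: R 4 R

Derivation:
Beat 3: 3 mod 2 = 1, so hand = R
Throw height = pattern[3 mod 4] = pattern[3] = 4
Lands at beat 3+4=7, 7 mod 2 = 1, so catch hand = R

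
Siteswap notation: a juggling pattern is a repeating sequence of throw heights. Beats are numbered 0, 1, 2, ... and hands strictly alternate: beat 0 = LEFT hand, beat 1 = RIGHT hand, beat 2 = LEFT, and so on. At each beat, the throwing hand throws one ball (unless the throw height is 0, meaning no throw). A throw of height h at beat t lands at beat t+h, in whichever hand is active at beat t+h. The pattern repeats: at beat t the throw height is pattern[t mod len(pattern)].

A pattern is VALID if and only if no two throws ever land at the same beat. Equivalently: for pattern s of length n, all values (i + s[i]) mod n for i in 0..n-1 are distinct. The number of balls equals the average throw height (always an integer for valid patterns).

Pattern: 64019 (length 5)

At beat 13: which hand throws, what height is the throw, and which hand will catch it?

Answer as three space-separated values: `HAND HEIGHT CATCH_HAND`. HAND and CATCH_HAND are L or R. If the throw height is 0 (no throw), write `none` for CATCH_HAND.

Beat 13: 13 mod 2 = 1, so hand = R
Throw height = pattern[13 mod 5] = pattern[3] = 1
Lands at beat 13+1=14, 14 mod 2 = 0, so catch hand = L

Answer: R 1 L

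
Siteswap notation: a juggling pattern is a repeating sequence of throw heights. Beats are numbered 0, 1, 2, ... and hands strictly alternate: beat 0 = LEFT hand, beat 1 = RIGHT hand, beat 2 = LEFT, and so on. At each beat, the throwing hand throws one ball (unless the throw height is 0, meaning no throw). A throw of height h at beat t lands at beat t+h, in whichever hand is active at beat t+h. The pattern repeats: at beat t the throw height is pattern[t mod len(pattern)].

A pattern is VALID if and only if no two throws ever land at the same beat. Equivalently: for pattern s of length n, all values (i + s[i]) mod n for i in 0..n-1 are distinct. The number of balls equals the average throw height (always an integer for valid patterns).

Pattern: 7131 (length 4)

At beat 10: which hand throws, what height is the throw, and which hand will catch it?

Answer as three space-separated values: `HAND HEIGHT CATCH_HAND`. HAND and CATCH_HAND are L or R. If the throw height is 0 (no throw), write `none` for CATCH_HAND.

Answer: L 3 R

Derivation:
Beat 10: 10 mod 2 = 0, so hand = L
Throw height = pattern[10 mod 4] = pattern[2] = 3
Lands at beat 10+3=13, 13 mod 2 = 1, so catch hand = R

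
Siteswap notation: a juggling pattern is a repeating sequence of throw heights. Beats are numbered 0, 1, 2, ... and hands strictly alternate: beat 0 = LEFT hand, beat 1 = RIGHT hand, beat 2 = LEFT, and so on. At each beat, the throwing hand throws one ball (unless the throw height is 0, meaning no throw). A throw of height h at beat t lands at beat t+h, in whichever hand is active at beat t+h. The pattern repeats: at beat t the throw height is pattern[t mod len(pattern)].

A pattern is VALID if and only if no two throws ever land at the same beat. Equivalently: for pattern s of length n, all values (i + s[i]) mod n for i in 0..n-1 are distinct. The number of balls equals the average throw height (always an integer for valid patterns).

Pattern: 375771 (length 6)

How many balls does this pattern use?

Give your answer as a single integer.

Answer: 5

Derivation:
Pattern = [3, 7, 5, 7, 7, 1], length n = 6
  position 0: throw height = 3, running sum = 3
  position 1: throw height = 7, running sum = 10
  position 2: throw height = 5, running sum = 15
  position 3: throw height = 7, running sum = 22
  position 4: throw height = 7, running sum = 29
  position 5: throw height = 1, running sum = 30
Total sum = 30; balls = sum / n = 30 / 6 = 5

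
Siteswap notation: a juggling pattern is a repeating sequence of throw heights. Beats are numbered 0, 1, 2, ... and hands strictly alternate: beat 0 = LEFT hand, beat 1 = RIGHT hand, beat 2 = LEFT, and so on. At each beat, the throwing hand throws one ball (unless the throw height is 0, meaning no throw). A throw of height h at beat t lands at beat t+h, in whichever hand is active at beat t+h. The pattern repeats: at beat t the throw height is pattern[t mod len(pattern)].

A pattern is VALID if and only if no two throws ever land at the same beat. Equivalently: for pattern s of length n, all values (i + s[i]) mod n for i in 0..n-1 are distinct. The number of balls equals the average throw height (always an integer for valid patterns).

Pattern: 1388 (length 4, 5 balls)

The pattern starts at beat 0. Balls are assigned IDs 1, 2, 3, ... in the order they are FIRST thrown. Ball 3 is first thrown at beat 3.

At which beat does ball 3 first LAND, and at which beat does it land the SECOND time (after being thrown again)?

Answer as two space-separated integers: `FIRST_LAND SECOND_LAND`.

Beat 0 (L): throw ball1 h=1 -> lands@1:R; in-air after throw: [b1@1:R]
Beat 1 (R): throw ball1 h=3 -> lands@4:L; in-air after throw: [b1@4:L]
Beat 2 (L): throw ball2 h=8 -> lands@10:L; in-air after throw: [b1@4:L b2@10:L]
Beat 3 (R): throw ball3 h=8 -> lands@11:R; in-air after throw: [b1@4:L b2@10:L b3@11:R]
Beat 4 (L): throw ball1 h=1 -> lands@5:R; in-air after throw: [b1@5:R b2@10:L b3@11:R]
Beat 5 (R): throw ball1 h=3 -> lands@8:L; in-air after throw: [b1@8:L b2@10:L b3@11:R]
Beat 6 (L): throw ball4 h=8 -> lands@14:L; in-air after throw: [b1@8:L b2@10:L b3@11:R b4@14:L]
Beat 7 (R): throw ball5 h=8 -> lands@15:R; in-air after throw: [b1@8:L b2@10:L b3@11:R b4@14:L b5@15:R]
Beat 8 (L): throw ball1 h=1 -> lands@9:R; in-air after throw: [b1@9:R b2@10:L b3@11:R b4@14:L b5@15:R]
Beat 9 (R): throw ball1 h=3 -> lands@12:L; in-air after throw: [b2@10:L b3@11:R b1@12:L b4@14:L b5@15:R]
Beat 10 (L): throw ball2 h=8 -> lands@18:L; in-air after throw: [b3@11:R b1@12:L b4@14:L b5@15:R b2@18:L]
Beat 11 (R): throw ball3 h=8 -> lands@19:R; in-air after throw: [b1@12:L b4@14:L b5@15:R b2@18:L b3@19:R]
Beat 12 (L): throw ball1 h=1 -> lands@13:R; in-air after throw: [b1@13:R b4@14:L b5@15:R b2@18:L b3@19:R]
Beat 13 (R): throw ball1 h=3 -> lands@16:L; in-air after throw: [b4@14:L b5@15:R b1@16:L b2@18:L b3@19:R]
Beat 14 (L): throw ball4 h=8 -> lands@22:L; in-air after throw: [b5@15:R b1@16:L b2@18:L b3@19:R b4@22:L]
Beat 15 (R): throw ball5 h=8 -> lands@23:R; in-air after throw: [b1@16:L b2@18:L b3@19:R b4@22:L b5@23:R]
Beat 16 (L): throw ball1 h=1 -> lands@17:R; in-air after throw: [b1@17:R b2@18:L b3@19:R b4@22:L b5@23:R]
Beat 17 (R): throw ball1 h=3 -> lands@20:L; in-air after throw: [b2@18:L b3@19:R b1@20:L b4@22:L b5@23:R]
Beat 18 (L): throw ball2 h=8 -> lands@26:L; in-air after throw: [b3@19:R b1@20:L b4@22:L b5@23:R b2@26:L]
Beat 19 (R): throw ball3 h=8 -> lands@27:R; in-air after throw: [b1@20:L b4@22:L b5@23:R b2@26:L b3@27:R]
Ball 3: thrown@3 h=8 -> first land @11; rethrown@11 h=8 -> second land @19

Answer: 11 19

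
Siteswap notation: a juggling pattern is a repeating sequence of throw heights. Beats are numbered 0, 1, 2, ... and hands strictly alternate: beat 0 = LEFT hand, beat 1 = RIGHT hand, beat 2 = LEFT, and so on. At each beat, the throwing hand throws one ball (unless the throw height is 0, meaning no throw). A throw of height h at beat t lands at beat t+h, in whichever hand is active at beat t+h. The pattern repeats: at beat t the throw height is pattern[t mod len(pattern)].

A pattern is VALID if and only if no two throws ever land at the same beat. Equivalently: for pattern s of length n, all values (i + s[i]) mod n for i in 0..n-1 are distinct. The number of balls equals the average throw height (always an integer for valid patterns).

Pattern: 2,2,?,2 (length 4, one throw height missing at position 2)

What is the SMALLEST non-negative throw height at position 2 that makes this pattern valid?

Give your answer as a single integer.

i=0: (0 + 2) mod 4 = 2
i=1: (1 + 2) mod 4 = 3
i=2: s[i]=? (unknown)
i=3: (3 + 2) mod 4 = 1
Known residues: [1, 2, 3]; need a permutation of 0..3, so missing residue r = 0
Need (2 + s) mod 4 = 0; smallest s = (0 - 2) mod 4 = 2

Answer: 2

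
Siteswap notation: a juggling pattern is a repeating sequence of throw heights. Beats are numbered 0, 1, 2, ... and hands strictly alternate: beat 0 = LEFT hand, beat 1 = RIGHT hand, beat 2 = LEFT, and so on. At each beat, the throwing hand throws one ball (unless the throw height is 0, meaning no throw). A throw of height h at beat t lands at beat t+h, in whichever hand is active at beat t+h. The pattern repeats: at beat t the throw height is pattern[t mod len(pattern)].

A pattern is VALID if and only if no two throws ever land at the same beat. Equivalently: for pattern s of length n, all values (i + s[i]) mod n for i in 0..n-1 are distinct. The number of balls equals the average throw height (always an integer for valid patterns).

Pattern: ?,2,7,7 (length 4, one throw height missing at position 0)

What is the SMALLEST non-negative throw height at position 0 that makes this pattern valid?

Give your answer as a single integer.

i=0: s[i]=? (unknown)
i=1: (1 + 2) mod 4 = 3
i=2: (2 + 7) mod 4 = 1
i=3: (3 + 7) mod 4 = 2
Known residues: [1, 2, 3]; need a permutation of 0..3, so missing residue r = 0
Need (0 + s) mod 4 = 0; smallest s = (0 - 0) mod 4 = 0

Answer: 0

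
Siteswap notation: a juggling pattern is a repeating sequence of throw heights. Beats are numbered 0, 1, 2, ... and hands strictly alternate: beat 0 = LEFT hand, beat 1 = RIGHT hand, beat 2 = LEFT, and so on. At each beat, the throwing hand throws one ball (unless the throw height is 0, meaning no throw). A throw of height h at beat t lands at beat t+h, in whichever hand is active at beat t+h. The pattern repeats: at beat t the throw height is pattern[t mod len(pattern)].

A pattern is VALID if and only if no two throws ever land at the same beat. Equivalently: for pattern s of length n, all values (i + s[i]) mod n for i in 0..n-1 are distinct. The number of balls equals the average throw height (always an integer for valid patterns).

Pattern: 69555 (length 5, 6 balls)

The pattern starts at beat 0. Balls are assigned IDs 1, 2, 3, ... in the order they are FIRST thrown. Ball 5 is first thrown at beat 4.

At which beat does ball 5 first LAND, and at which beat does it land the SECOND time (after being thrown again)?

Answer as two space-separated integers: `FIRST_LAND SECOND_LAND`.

Beat 0 (L): throw ball1 h=6 -> lands@6:L; in-air after throw: [b1@6:L]
Beat 1 (R): throw ball2 h=9 -> lands@10:L; in-air after throw: [b1@6:L b2@10:L]
Beat 2 (L): throw ball3 h=5 -> lands@7:R; in-air after throw: [b1@6:L b3@7:R b2@10:L]
Beat 3 (R): throw ball4 h=5 -> lands@8:L; in-air after throw: [b1@6:L b3@7:R b4@8:L b2@10:L]
Beat 4 (L): throw ball5 h=5 -> lands@9:R; in-air after throw: [b1@6:L b3@7:R b4@8:L b5@9:R b2@10:L]
Beat 5 (R): throw ball6 h=6 -> lands@11:R; in-air after throw: [b1@6:L b3@7:R b4@8:L b5@9:R b2@10:L b6@11:R]
Beat 6 (L): throw ball1 h=9 -> lands@15:R; in-air after throw: [b3@7:R b4@8:L b5@9:R b2@10:L b6@11:R b1@15:R]
Beat 7 (R): throw ball3 h=5 -> lands@12:L; in-air after throw: [b4@8:L b5@9:R b2@10:L b6@11:R b3@12:L b1@15:R]
Beat 8 (L): throw ball4 h=5 -> lands@13:R; in-air after throw: [b5@9:R b2@10:L b6@11:R b3@12:L b4@13:R b1@15:R]
Beat 9 (R): throw ball5 h=5 -> lands@14:L; in-air after throw: [b2@10:L b6@11:R b3@12:L b4@13:R b5@14:L b1@15:R]
Beat 10 (L): throw ball2 h=6 -> lands@16:L; in-air after throw: [b6@11:R b3@12:L b4@13:R b5@14:L b1@15:R b2@16:L]
Beat 11 (R): throw ball6 h=9 -> lands@20:L; in-air after throw: [b3@12:L b4@13:R b5@14:L b1@15:R b2@16:L b6@20:L]
Beat 12 (L): throw ball3 h=5 -> lands@17:R; in-air after throw: [b4@13:R b5@14:L b1@15:R b2@16:L b3@17:R b6@20:L]
Beat 13 (R): throw ball4 h=5 -> lands@18:L; in-air after throw: [b5@14:L b1@15:R b2@16:L b3@17:R b4@18:L b6@20:L]
Ball 5: thrown@4 h=5 -> first land @9; rethrown@9 h=5 -> second land @14

Answer: 9 14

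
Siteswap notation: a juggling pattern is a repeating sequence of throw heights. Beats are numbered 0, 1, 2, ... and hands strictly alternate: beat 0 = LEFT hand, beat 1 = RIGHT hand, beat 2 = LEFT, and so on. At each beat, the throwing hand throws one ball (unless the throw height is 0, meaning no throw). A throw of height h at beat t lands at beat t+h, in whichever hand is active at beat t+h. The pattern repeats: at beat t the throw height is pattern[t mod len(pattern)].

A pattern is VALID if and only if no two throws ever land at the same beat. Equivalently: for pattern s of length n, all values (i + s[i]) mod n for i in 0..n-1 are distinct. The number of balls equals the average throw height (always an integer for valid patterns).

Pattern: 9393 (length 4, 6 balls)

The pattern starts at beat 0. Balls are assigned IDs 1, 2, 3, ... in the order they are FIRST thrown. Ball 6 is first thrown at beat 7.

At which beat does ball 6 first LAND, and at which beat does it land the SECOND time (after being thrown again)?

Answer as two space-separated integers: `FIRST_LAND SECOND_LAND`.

Beat 0 (L): throw ball1 h=9 -> lands@9:R; in-air after throw: [b1@9:R]
Beat 1 (R): throw ball2 h=3 -> lands@4:L; in-air after throw: [b2@4:L b1@9:R]
Beat 2 (L): throw ball3 h=9 -> lands@11:R; in-air after throw: [b2@4:L b1@9:R b3@11:R]
Beat 3 (R): throw ball4 h=3 -> lands@6:L; in-air after throw: [b2@4:L b4@6:L b1@9:R b3@11:R]
Beat 4 (L): throw ball2 h=9 -> lands@13:R; in-air after throw: [b4@6:L b1@9:R b3@11:R b2@13:R]
Beat 5 (R): throw ball5 h=3 -> lands@8:L; in-air after throw: [b4@6:L b5@8:L b1@9:R b3@11:R b2@13:R]
Beat 6 (L): throw ball4 h=9 -> lands@15:R; in-air after throw: [b5@8:L b1@9:R b3@11:R b2@13:R b4@15:R]
Beat 7 (R): throw ball6 h=3 -> lands@10:L; in-air after throw: [b5@8:L b1@9:R b6@10:L b3@11:R b2@13:R b4@15:R]
Beat 8 (L): throw ball5 h=9 -> lands@17:R; in-air after throw: [b1@9:R b6@10:L b3@11:R b2@13:R b4@15:R b5@17:R]
Beat 9 (R): throw ball1 h=3 -> lands@12:L; in-air after throw: [b6@10:L b3@11:R b1@12:L b2@13:R b4@15:R b5@17:R]
Beat 10 (L): throw ball6 h=9 -> lands@19:R; in-air after throw: [b3@11:R b1@12:L b2@13:R b4@15:R b5@17:R b6@19:R]
Beat 11 (R): throw ball3 h=3 -> lands@14:L; in-air after throw: [b1@12:L b2@13:R b3@14:L b4@15:R b5@17:R b6@19:R]
Beat 12 (L): throw ball1 h=9 -> lands@21:R; in-air after throw: [b2@13:R b3@14:L b4@15:R b5@17:R b6@19:R b1@21:R]
Beat 13 (R): throw ball2 h=3 -> lands@16:L; in-air after throw: [b3@14:L b4@15:R b2@16:L b5@17:R b6@19:R b1@21:R]
Beat 14 (L): throw ball3 h=9 -> lands@23:R; in-air after throw: [b4@15:R b2@16:L b5@17:R b6@19:R b1@21:R b3@23:R]
Beat 15 (R): throw ball4 h=3 -> lands@18:L; in-air after throw: [b2@16:L b5@17:R b4@18:L b6@19:R b1@21:R b3@23:R]
Beat 16 (L): throw ball2 h=9 -> lands@25:R; in-air after throw: [b5@17:R b4@18:L b6@19:R b1@21:R b3@23:R b2@25:R]
Beat 17 (R): throw ball5 h=3 -> lands@20:L; in-air after throw: [b4@18:L b6@19:R b5@20:L b1@21:R b3@23:R b2@25:R]
Beat 18 (L): throw ball4 h=9 -> lands@27:R; in-air after throw: [b6@19:R b5@20:L b1@21:R b3@23:R b2@25:R b4@27:R]
Ball 6: thrown@7 h=3 -> first land @10; rethrown@10 h=9 -> second land @19

Answer: 10 19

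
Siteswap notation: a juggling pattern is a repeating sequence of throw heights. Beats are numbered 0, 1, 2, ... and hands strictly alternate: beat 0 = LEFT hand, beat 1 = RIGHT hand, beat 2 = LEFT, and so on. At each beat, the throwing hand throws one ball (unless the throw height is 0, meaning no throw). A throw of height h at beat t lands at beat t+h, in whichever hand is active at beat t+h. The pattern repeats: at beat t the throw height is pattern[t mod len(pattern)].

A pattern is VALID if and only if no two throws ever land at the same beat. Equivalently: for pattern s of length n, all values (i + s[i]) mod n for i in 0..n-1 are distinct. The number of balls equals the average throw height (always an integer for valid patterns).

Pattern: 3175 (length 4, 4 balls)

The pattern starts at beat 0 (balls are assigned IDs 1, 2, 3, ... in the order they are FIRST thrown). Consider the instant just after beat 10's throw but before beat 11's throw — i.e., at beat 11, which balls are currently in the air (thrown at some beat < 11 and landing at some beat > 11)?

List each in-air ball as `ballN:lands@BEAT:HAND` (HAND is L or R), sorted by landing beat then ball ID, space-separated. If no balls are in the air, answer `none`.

Answer: ball3:lands@12:L ball4:lands@13:R ball2:lands@17:R

Derivation:
Beat 0 (L): throw ball1 h=3 -> lands@3:R; in-air after throw: [b1@3:R]
Beat 1 (R): throw ball2 h=1 -> lands@2:L; in-air after throw: [b2@2:L b1@3:R]
Beat 2 (L): throw ball2 h=7 -> lands@9:R; in-air after throw: [b1@3:R b2@9:R]
Beat 3 (R): throw ball1 h=5 -> lands@8:L; in-air after throw: [b1@8:L b2@9:R]
Beat 4 (L): throw ball3 h=3 -> lands@7:R; in-air after throw: [b3@7:R b1@8:L b2@9:R]
Beat 5 (R): throw ball4 h=1 -> lands@6:L; in-air after throw: [b4@6:L b3@7:R b1@8:L b2@9:R]
Beat 6 (L): throw ball4 h=7 -> lands@13:R; in-air after throw: [b3@7:R b1@8:L b2@9:R b4@13:R]
Beat 7 (R): throw ball3 h=5 -> lands@12:L; in-air after throw: [b1@8:L b2@9:R b3@12:L b4@13:R]
Beat 8 (L): throw ball1 h=3 -> lands@11:R; in-air after throw: [b2@9:R b1@11:R b3@12:L b4@13:R]
Beat 9 (R): throw ball2 h=1 -> lands@10:L; in-air after throw: [b2@10:L b1@11:R b3@12:L b4@13:R]
Beat 10 (L): throw ball2 h=7 -> lands@17:R; in-air after throw: [b1@11:R b3@12:L b4@13:R b2@17:R]
Beat 11 (R): throw ball1 h=5 -> lands@16:L; in-air after throw: [b3@12:L b4@13:R b1@16:L b2@17:R]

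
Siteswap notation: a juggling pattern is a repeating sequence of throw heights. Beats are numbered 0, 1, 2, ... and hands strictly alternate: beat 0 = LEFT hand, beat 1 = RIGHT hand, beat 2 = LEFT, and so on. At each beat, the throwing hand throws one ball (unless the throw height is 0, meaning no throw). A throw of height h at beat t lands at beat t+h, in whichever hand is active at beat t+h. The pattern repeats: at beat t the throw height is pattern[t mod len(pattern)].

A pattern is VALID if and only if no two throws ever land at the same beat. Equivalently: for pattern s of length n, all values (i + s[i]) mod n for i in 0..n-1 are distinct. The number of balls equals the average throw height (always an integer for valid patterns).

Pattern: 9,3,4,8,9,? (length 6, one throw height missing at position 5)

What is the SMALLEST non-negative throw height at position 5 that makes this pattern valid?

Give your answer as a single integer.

Answer: 3

Derivation:
i=0: (0 + 9) mod 6 = 3
i=1: (1 + 3) mod 6 = 4
i=2: (2 + 4) mod 6 = 0
i=3: (3 + 8) mod 6 = 5
i=4: (4 + 9) mod 6 = 1
i=5: s[i]=? (unknown)
Known residues: [0, 1, 3, 4, 5]; need a permutation of 0..5, so missing residue r = 2
Need (5 + s) mod 6 = 2; smallest s = (2 - 5) mod 6 = 3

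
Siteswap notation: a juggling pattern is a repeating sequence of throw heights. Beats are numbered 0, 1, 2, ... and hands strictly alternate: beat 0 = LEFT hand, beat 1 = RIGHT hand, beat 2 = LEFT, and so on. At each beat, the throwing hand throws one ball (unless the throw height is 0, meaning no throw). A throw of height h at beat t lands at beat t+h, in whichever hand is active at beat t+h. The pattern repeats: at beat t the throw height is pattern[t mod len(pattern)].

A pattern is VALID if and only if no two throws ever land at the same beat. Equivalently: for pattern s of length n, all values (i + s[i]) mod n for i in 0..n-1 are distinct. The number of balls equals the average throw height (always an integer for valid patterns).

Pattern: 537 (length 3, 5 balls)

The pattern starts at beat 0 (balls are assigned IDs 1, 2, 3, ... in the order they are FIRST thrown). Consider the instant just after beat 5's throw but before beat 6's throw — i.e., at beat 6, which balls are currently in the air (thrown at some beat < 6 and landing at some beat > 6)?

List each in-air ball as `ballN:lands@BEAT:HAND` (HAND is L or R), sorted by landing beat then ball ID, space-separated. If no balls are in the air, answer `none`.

Answer: ball2:lands@7:R ball4:lands@8:L ball3:lands@9:R ball1:lands@12:L

Derivation:
Beat 0 (L): throw ball1 h=5 -> lands@5:R; in-air after throw: [b1@5:R]
Beat 1 (R): throw ball2 h=3 -> lands@4:L; in-air after throw: [b2@4:L b1@5:R]
Beat 2 (L): throw ball3 h=7 -> lands@9:R; in-air after throw: [b2@4:L b1@5:R b3@9:R]
Beat 3 (R): throw ball4 h=5 -> lands@8:L; in-air after throw: [b2@4:L b1@5:R b4@8:L b3@9:R]
Beat 4 (L): throw ball2 h=3 -> lands@7:R; in-air after throw: [b1@5:R b2@7:R b4@8:L b3@9:R]
Beat 5 (R): throw ball1 h=7 -> lands@12:L; in-air after throw: [b2@7:R b4@8:L b3@9:R b1@12:L]
Beat 6 (L): throw ball5 h=5 -> lands@11:R; in-air after throw: [b2@7:R b4@8:L b3@9:R b5@11:R b1@12:L]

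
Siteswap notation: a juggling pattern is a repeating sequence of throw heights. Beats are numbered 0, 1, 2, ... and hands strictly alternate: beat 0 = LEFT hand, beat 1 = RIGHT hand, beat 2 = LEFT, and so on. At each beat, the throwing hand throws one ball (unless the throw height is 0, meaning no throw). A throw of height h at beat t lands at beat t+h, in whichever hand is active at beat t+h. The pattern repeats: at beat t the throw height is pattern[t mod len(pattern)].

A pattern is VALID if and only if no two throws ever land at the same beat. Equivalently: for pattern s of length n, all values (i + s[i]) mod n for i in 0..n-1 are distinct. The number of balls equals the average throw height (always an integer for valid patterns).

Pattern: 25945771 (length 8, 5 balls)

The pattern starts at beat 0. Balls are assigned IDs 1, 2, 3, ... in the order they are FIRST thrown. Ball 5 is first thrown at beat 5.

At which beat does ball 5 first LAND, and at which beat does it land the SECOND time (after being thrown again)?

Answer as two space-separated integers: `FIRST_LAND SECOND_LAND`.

Answer: 12 17

Derivation:
Beat 0 (L): throw ball1 h=2 -> lands@2:L; in-air after throw: [b1@2:L]
Beat 1 (R): throw ball2 h=5 -> lands@6:L; in-air after throw: [b1@2:L b2@6:L]
Beat 2 (L): throw ball1 h=9 -> lands@11:R; in-air after throw: [b2@6:L b1@11:R]
Beat 3 (R): throw ball3 h=4 -> lands@7:R; in-air after throw: [b2@6:L b3@7:R b1@11:R]
Beat 4 (L): throw ball4 h=5 -> lands@9:R; in-air after throw: [b2@6:L b3@7:R b4@9:R b1@11:R]
Beat 5 (R): throw ball5 h=7 -> lands@12:L; in-air after throw: [b2@6:L b3@7:R b4@9:R b1@11:R b5@12:L]
Beat 6 (L): throw ball2 h=7 -> lands@13:R; in-air after throw: [b3@7:R b4@9:R b1@11:R b5@12:L b2@13:R]
Beat 7 (R): throw ball3 h=1 -> lands@8:L; in-air after throw: [b3@8:L b4@9:R b1@11:R b5@12:L b2@13:R]
Beat 8 (L): throw ball3 h=2 -> lands@10:L; in-air after throw: [b4@9:R b3@10:L b1@11:R b5@12:L b2@13:R]
Beat 9 (R): throw ball4 h=5 -> lands@14:L; in-air after throw: [b3@10:L b1@11:R b5@12:L b2@13:R b4@14:L]
Beat 10 (L): throw ball3 h=9 -> lands@19:R; in-air after throw: [b1@11:R b5@12:L b2@13:R b4@14:L b3@19:R]
Beat 11 (R): throw ball1 h=4 -> lands@15:R; in-air after throw: [b5@12:L b2@13:R b4@14:L b1@15:R b3@19:R]
Beat 12 (L): throw ball5 h=5 -> lands@17:R; in-air after throw: [b2@13:R b4@14:L b1@15:R b5@17:R b3@19:R]
Beat 13 (R): throw ball2 h=7 -> lands@20:L; in-air after throw: [b4@14:L b1@15:R b5@17:R b3@19:R b2@20:L]
Ball 5: thrown@5 h=7 -> first land @12; rethrown@12 h=5 -> second land @17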